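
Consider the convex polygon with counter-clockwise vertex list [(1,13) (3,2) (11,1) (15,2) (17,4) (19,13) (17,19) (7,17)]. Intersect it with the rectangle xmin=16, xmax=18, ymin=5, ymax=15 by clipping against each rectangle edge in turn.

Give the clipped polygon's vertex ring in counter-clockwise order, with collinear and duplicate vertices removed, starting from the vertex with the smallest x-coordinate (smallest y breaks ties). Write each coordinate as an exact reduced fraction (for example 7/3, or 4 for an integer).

Clipped polygon: [(16,5) (155/9,5) (18,17/2) (18,15) (16,15)]

1. After x ≥ 16: [(16,3) (17,4) (19,13) (17,19) (16,94/5)]
2. After x ≤ 18: [(16,3) (17,4) (18,17/2) (18,16) (17,19) (16,94/5)]
3. After y ≥ 5: [(16,5) (155/9,5) (18,17/2) (18,16) (17,19) (16,94/5)]
4. After y ≤ 15: [(16,15) (16,5) (155/9,5) (18,17/2) (18,15)]
5. Canonical ring: [(16,5) (155/9,5) (18,17/2) (18,15) (16,15)]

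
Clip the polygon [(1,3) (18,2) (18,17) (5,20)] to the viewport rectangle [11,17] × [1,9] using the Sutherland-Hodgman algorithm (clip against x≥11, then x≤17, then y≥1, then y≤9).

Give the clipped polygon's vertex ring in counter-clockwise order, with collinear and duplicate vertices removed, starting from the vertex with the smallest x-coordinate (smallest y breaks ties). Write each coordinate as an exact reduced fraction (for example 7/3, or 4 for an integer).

Clipped polygon: [(11,41/17) (17,35/17) (17,9) (11,9)]

1. After x ≥ 11: [(11,41/17) (18,2) (18,17) (11,242/13)]
2. After x ≤ 17: [(11,41/17) (17,35/17) (17,224/13) (11,242/13)]
3. After y ≥ 1: [(11,41/17) (17,35/17) (17,224/13) (11,242/13)]
4. After y ≤ 9: [(11,9) (11,41/17) (17,35/17) (17,9)]
5. Canonical ring: [(11,41/17) (17,35/17) (17,9) (11,9)]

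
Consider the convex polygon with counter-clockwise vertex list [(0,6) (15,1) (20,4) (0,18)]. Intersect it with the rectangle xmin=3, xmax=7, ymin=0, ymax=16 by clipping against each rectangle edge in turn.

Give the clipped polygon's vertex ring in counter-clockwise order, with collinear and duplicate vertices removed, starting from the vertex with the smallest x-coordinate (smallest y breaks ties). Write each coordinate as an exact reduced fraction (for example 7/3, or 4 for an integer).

1. After x ≥ 3: [(3,5) (15,1) (20,4) (3,159/10)]
2. After x ≤ 7: [(3,5) (7,11/3) (7,131/10) (3,159/10)]
3. After y ≥ 0: [(3,5) (7,11/3) (7,131/10) (3,159/10)]
4. After y ≤ 16: [(3,5) (7,11/3) (7,131/10) (3,159/10)]
5. Canonical ring: [(3,5) (7,11/3) (7,131/10) (3,159/10)]

Clipped polygon: [(3,5) (7,11/3) (7,131/10) (3,159/10)]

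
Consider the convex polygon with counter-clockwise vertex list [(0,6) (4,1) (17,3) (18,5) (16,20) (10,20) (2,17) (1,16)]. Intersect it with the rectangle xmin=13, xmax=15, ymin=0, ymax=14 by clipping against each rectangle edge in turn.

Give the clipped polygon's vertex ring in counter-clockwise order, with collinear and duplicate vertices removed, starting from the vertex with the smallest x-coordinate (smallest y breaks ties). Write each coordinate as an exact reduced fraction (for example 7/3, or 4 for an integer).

1. After x ≥ 13: [(13,31/13) (17,3) (18,5) (16,20) (13,20)]
2. After x ≤ 15: [(13,31/13) (15,35/13) (15,20) (13,20)]
3. After y ≥ 0: [(13,31/13) (15,35/13) (15,20) (13,20)]
4. After y ≤ 14: [(13,14) (13,31/13) (15,35/13) (15,14)]
5. Canonical ring: [(13,31/13) (15,35/13) (15,14) (13,14)]

Clipped polygon: [(13,31/13) (15,35/13) (15,14) (13,14)]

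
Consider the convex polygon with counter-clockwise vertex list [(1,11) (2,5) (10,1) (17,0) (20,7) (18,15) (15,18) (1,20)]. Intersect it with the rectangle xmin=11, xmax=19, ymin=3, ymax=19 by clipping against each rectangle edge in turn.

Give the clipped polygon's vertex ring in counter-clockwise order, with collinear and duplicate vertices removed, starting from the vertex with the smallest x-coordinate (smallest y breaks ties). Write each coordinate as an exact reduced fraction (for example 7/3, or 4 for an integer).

Clipped polygon: [(11,3) (128/7,3) (19,14/3) (19,11) (18,15) (15,18) (11,130/7)]

1. After x ≥ 11: [(11,6/7) (17,0) (20,7) (18,15) (15,18) (11,130/7)]
2. After x ≤ 19: [(11,6/7) (17,0) (19,14/3) (19,11) (18,15) (15,18) (11,130/7)]
3. After y ≥ 3: [(11,3) (128/7,3) (19,14/3) (19,11) (18,15) (15,18) (11,130/7)]
4. After y ≤ 19: [(11,3) (128/7,3) (19,14/3) (19,11) (18,15) (15,18) (11,130/7)]
5. Canonical ring: [(11,3) (128/7,3) (19,14/3) (19,11) (18,15) (15,18) (11,130/7)]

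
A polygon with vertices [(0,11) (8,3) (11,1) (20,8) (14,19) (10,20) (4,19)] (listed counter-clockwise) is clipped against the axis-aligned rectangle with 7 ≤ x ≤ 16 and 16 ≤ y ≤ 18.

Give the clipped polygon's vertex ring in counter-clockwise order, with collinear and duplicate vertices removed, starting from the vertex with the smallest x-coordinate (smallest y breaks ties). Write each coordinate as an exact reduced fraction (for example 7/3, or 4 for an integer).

1. After x ≥ 7: [(7,4) (8,3) (11,1) (20,8) (14,19) (10,20) (7,39/2)]
2. After x ≤ 16: [(7,4) (8,3) (11,1) (16,44/9) (16,46/3) (14,19) (10,20) (7,39/2)]
3. After y ≥ 16: [(7,16) (172/11,16) (14,19) (10,20) (7,39/2)]
4. After y ≤ 18: [(7,18) (7,16) (172/11,16) (160/11,18)]
5. Canonical ring: [(7,16) (172/11,16) (160/11,18) (7,18)]

Clipped polygon: [(7,16) (172/11,16) (160/11,18) (7,18)]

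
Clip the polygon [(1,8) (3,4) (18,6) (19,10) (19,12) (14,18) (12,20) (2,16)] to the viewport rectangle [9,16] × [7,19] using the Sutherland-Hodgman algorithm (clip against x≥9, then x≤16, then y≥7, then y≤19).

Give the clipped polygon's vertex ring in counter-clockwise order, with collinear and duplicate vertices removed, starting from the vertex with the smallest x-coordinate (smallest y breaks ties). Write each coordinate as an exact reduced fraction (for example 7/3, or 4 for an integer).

Clipped polygon: [(9,7) (16,7) (16,78/5) (14,18) (13,19) (19/2,19) (9,94/5)]

1. After x ≥ 9: [(9,24/5) (18,6) (19,10) (19,12) (14,18) (12,20) (9,94/5)]
2. After x ≤ 16: [(9,24/5) (16,86/15) (16,78/5) (14,18) (12,20) (9,94/5)]
3. After y ≥ 7: [(9,7) (16,7) (16,78/5) (14,18) (12,20) (9,94/5)]
4. After y ≤ 19: [(9,7) (16,7) (16,78/5) (14,18) (13,19) (19/2,19) (9,94/5)]
5. Canonical ring: [(9,7) (16,7) (16,78/5) (14,18) (13,19) (19/2,19) (9,94/5)]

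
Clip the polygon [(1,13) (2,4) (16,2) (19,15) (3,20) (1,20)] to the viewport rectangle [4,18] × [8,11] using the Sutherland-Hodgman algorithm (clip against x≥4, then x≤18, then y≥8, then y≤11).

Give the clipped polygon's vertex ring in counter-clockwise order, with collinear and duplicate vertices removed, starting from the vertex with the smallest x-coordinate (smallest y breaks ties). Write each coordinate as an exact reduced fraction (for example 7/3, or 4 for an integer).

1. After x ≥ 4: [(4,26/7) (16,2) (19,15) (4,315/16)]
2. After x ≤ 18: [(4,26/7) (16,2) (18,32/3) (18,245/16) (4,315/16)]
3. After y ≥ 8: [(4,8) (226/13,8) (18,32/3) (18,245/16) (4,315/16)]
4. After y ≤ 11: [(4,11) (4,8) (226/13,8) (18,32/3) (18,11)]
5. Canonical ring: [(4,8) (226/13,8) (18,32/3) (18,11) (4,11)]

Clipped polygon: [(4,8) (226/13,8) (18,32/3) (18,11) (4,11)]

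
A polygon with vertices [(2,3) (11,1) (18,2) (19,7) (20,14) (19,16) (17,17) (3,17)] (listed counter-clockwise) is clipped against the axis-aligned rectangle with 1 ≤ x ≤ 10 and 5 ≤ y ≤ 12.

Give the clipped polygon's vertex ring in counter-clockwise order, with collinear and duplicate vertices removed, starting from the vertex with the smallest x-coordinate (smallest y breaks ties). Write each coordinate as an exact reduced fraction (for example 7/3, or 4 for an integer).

1. After x ≥ 1: [(2,3) (11,1) (18,2) (19,7) (20,14) (19,16) (17,17) (3,17)]
2. After x ≤ 10: [(2,3) (10,11/9) (10,17) (3,17)]
3. After y ≥ 5: [(15/7,5) (10,5) (10,17) (3,17)]
4. After y ≤ 12: [(37/14,12) (15/7,5) (10,5) (10,12)]
5. Canonical ring: [(15/7,5) (10,5) (10,12) (37/14,12)]

Clipped polygon: [(15/7,5) (10,5) (10,12) (37/14,12)]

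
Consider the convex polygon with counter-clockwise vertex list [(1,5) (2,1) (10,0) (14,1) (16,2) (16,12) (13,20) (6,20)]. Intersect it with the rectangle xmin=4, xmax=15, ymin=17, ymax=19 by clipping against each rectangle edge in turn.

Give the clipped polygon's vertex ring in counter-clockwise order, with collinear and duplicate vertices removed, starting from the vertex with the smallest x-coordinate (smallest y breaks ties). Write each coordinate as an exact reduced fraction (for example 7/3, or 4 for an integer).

Clipped polygon: [(5,17) (113/8,17) (107/8,19) (17/3,19)]

1. After x ≥ 4: [(4,14) (4,3/4) (10,0) (14,1) (16,2) (16,12) (13,20) (6,20)]
2. After x ≤ 15: [(4,14) (4,3/4) (10,0) (14,1) (15,3/2) (15,44/3) (13,20) (6,20)]
3. After y ≥ 17: [(5,17) (113/8,17) (13,20) (6,20)]
4. After y ≤ 19: [(17/3,19) (5,17) (113/8,17) (107/8,19)]
5. Canonical ring: [(5,17) (113/8,17) (107/8,19) (17/3,19)]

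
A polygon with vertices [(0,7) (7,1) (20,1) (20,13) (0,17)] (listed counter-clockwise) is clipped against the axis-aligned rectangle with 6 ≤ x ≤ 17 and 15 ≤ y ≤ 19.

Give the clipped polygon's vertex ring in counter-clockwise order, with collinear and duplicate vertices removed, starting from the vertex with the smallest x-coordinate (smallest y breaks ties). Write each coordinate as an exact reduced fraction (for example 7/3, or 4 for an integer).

Clipped polygon: [(6,15) (10,15) (6,79/5)]

1. After x ≥ 6: [(6,13/7) (7,1) (20,1) (20,13) (6,79/5)]
2. After x ≤ 17: [(6,13/7) (7,1) (17,1) (17,68/5) (6,79/5)]
3. After y ≥ 15: [(6,15) (10,15) (6,79/5)]
4. After y ≤ 19: [(6,15) (10,15) (6,79/5)]
5. Canonical ring: [(6,15) (10,15) (6,79/5)]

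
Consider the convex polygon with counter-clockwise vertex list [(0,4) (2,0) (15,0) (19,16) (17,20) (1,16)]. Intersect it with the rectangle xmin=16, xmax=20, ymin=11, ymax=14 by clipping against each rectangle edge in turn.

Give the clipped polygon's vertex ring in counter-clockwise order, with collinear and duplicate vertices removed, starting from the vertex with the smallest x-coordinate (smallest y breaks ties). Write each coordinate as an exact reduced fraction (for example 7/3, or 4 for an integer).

Clipped polygon: [(16,11) (71/4,11) (37/2,14) (16,14)]

1. After x ≥ 16: [(16,4) (19,16) (17,20) (16,79/4)]
2. After x ≤ 20: [(16,4) (19,16) (17,20) (16,79/4)]
3. After y ≥ 11: [(16,11) (71/4,11) (19,16) (17,20) (16,79/4)]
4. After y ≤ 14: [(16,14) (16,11) (71/4,11) (37/2,14)]
5. Canonical ring: [(16,11) (71/4,11) (37/2,14) (16,14)]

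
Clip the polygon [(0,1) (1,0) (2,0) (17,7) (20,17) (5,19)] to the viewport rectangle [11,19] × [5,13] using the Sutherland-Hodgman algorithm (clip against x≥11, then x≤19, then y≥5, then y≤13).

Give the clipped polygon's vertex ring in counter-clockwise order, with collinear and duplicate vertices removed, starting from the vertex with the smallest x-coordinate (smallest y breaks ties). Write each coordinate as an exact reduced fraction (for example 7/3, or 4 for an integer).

Clipped polygon: [(11,5) (89/7,5) (17,7) (94/5,13) (11,13)]

1. After x ≥ 11: [(11,21/5) (17,7) (20,17) (11,91/5)]
2. After x ≤ 19: [(11,21/5) (17,7) (19,41/3) (19,257/15) (11,91/5)]
3. After y ≥ 5: [(11,5) (89/7,5) (17,7) (19,41/3) (19,257/15) (11,91/5)]
4. After y ≤ 13: [(11,13) (11,5) (89/7,5) (17,7) (94/5,13)]
5. Canonical ring: [(11,5) (89/7,5) (17,7) (94/5,13) (11,13)]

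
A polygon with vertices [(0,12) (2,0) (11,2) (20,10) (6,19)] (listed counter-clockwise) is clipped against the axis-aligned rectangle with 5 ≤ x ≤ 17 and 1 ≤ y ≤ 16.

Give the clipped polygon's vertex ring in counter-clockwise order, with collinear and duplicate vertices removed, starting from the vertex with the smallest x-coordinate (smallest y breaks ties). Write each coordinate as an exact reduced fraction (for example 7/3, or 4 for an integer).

1. After x ≥ 5: [(5,107/6) (5,2/3) (11,2) (20,10) (6,19)]
2. After x ≤ 17: [(5,107/6) (5,2/3) (11,2) (17,22/3) (17,167/14) (6,19)]
3. After y ≥ 1: [(5,107/6) (5,1) (13/2,1) (11,2) (17,22/3) (17,167/14) (6,19)]
4. After y ≤ 16: [(5,16) (5,1) (13/2,1) (11,2) (17,22/3) (17,167/14) (32/3,16)]
5. Canonical ring: [(5,1) (13/2,1) (11,2) (17,22/3) (17,167/14) (32/3,16) (5,16)]

Clipped polygon: [(5,1) (13/2,1) (11,2) (17,22/3) (17,167/14) (32/3,16) (5,16)]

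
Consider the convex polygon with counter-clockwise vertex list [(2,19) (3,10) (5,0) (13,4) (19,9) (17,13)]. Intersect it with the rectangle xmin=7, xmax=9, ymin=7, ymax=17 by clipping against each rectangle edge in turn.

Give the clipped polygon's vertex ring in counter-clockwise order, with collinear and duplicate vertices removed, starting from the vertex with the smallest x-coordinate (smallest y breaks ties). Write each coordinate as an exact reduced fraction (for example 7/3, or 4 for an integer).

Clipped polygon: [(7,7) (9,7) (9,81/5) (7,17)]

1. After x ≥ 7: [(7,17) (7,1) (13,4) (19,9) (17,13)]
2. After x ≤ 9: [(9,81/5) (7,17) (7,1) (9,2)]
3. After y ≥ 7: [(9,7) (9,81/5) (7,17) (7,7)]
4. After y ≤ 17: [(9,7) (9,81/5) (7,17) (7,7)]
5. Canonical ring: [(7,7) (9,7) (9,81/5) (7,17)]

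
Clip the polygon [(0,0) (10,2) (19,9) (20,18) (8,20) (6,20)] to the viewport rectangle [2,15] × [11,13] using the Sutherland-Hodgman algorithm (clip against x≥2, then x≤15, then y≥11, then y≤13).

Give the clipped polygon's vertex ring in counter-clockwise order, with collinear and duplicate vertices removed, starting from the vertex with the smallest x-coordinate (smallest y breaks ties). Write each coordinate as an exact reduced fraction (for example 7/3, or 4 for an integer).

1. After x ≥ 2: [(2,20/3) (2,2/5) (10,2) (19,9) (20,18) (8,20) (6,20)]
2. After x ≤ 15: [(2,20/3) (2,2/5) (10,2) (15,53/9) (15,113/6) (8,20) (6,20)]
3. After y ≥ 11: [(33/10,11) (15,11) (15,113/6) (8,20) (6,20)]
4. After y ≤ 13: [(39/10,13) (33/10,11) (15,11) (15,13)]
5. Canonical ring: [(33/10,11) (15,11) (15,13) (39/10,13)]

Clipped polygon: [(33/10,11) (15,11) (15,13) (39/10,13)]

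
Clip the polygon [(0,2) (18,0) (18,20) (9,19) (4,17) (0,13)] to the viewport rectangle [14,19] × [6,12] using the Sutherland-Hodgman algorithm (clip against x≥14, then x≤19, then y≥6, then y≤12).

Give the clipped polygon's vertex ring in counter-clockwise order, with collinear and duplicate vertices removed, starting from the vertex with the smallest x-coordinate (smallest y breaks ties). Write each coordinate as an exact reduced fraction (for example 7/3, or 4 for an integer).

1. After x ≥ 14: [(14,4/9) (18,0) (18,20) (14,176/9)]
2. After x ≤ 19: [(14,4/9) (18,0) (18,20) (14,176/9)]
3. After y ≥ 6: [(14,6) (18,6) (18,20) (14,176/9)]
4. After y ≤ 12: [(14,12) (14,6) (18,6) (18,12)]
5. Canonical ring: [(14,6) (18,6) (18,12) (14,12)]

Clipped polygon: [(14,6) (18,6) (18,12) (14,12)]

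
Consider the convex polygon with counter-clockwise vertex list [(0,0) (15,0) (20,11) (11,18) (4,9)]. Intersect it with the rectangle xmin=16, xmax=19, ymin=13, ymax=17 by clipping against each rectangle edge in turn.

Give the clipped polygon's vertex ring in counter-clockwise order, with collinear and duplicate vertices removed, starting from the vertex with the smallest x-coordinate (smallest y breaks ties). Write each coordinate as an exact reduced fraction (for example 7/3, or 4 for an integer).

Clipped polygon: [(16,13) (122/7,13) (16,127/9)]

1. After x ≥ 16: [(16,11/5) (20,11) (16,127/9)]
2. After x ≤ 19: [(16,11/5) (19,44/5) (19,106/9) (16,127/9)]
3. After y ≥ 13: [(16,13) (122/7,13) (16,127/9)]
4. After y ≤ 17: [(16,13) (122/7,13) (16,127/9)]
5. Canonical ring: [(16,13) (122/7,13) (16,127/9)]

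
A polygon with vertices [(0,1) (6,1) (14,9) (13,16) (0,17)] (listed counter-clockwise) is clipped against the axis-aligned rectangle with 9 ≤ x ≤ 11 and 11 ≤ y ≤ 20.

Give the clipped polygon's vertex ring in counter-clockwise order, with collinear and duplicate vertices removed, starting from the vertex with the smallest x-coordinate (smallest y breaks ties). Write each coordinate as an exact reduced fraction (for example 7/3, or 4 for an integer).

Clipped polygon: [(9,11) (11,11) (11,210/13) (9,212/13)]

1. After x ≥ 9: [(9,4) (14,9) (13,16) (9,212/13)]
2. After x ≤ 11: [(9,4) (11,6) (11,210/13) (9,212/13)]
3. After y ≥ 11: [(9,11) (11,11) (11,210/13) (9,212/13)]
4. After y ≤ 20: [(9,11) (11,11) (11,210/13) (9,212/13)]
5. Canonical ring: [(9,11) (11,11) (11,210/13) (9,212/13)]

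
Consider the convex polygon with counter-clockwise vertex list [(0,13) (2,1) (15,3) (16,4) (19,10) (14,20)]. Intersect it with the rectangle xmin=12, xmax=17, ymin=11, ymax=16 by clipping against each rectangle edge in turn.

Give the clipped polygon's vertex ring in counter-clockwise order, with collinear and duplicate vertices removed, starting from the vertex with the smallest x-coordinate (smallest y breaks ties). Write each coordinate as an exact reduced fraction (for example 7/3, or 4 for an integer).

Clipped polygon: [(12,11) (17,11) (17,14) (16,16) (12,16)]

1. After x ≥ 12: [(12,19) (12,33/13) (15,3) (16,4) (19,10) (14,20)]
2. After x ≤ 17: [(12,19) (12,33/13) (15,3) (16,4) (17,6) (17,14) (14,20)]
3. After y ≥ 11: [(12,19) (12,11) (17,11) (17,14) (14,20)]
4. After y ≤ 16: [(12,16) (12,11) (17,11) (17,14) (16,16)]
5. Canonical ring: [(12,11) (17,11) (17,14) (16,16) (12,16)]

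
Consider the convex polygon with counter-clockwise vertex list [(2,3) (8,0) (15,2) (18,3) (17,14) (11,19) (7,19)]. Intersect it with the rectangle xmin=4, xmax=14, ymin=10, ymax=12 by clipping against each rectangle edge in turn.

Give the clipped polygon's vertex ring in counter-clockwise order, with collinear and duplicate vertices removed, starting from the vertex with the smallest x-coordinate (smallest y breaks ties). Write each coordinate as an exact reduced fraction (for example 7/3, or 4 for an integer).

1. After x ≥ 4: [(4,47/5) (4,2) (8,0) (15,2) (18,3) (17,14) (11,19) (7,19)]
2. After x ≤ 14: [(4,47/5) (4,2) (8,0) (14,12/7) (14,33/2) (11,19) (7,19)]
3. After y ≥ 10: [(67/16,10) (14,10) (14,33/2) (11,19) (7,19)]
4. After y ≤ 12: [(77/16,12) (67/16,10) (14,10) (14,12)]
5. Canonical ring: [(67/16,10) (14,10) (14,12) (77/16,12)]

Clipped polygon: [(67/16,10) (14,10) (14,12) (77/16,12)]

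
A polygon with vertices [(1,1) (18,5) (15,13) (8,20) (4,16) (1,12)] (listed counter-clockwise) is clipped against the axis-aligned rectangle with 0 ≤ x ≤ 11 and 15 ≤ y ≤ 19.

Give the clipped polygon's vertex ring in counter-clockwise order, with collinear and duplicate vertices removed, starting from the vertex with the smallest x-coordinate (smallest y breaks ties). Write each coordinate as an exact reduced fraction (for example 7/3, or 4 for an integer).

Clipped polygon: [(13/4,15) (11,15) (11,17) (9,19) (7,19) (4,16)]

1. After x ≥ 0: [(1,1) (18,5) (15,13) (8,20) (4,16) (1,12)]
2. After x ≤ 11: [(1,1) (11,57/17) (11,17) (8,20) (4,16) (1,12)]
3. After y ≥ 15: [(11,15) (11,17) (8,20) (4,16) (13/4,15)]
4. After y ≤ 19: [(11,15) (11,17) (9,19) (7,19) (4,16) (13/4,15)]
5. Canonical ring: [(13/4,15) (11,15) (11,17) (9,19) (7,19) (4,16)]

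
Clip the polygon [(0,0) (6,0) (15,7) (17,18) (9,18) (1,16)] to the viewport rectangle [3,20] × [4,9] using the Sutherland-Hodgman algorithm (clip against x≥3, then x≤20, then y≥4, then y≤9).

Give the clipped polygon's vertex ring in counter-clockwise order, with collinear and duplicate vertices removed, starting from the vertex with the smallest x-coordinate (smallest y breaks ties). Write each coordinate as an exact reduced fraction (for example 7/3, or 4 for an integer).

1. After x ≥ 3: [(3,0) (6,0) (15,7) (17,18) (9,18) (3,33/2)]
2. After x ≤ 20: [(3,0) (6,0) (15,7) (17,18) (9,18) (3,33/2)]
3. After y ≥ 4: [(3,4) (78/7,4) (15,7) (17,18) (9,18) (3,33/2)]
4. After y ≤ 9: [(3,9) (3,4) (78/7,4) (15,7) (169/11,9)]
5. Canonical ring: [(3,4) (78/7,4) (15,7) (169/11,9) (3,9)]

Clipped polygon: [(3,4) (78/7,4) (15,7) (169/11,9) (3,9)]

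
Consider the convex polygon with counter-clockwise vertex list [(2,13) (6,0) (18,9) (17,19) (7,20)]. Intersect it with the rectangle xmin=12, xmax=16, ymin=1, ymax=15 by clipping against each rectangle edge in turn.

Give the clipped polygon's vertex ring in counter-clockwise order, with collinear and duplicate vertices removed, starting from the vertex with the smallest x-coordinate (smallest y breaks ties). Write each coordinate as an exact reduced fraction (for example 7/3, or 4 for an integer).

Clipped polygon: [(12,9/2) (16,15/2) (16,15) (12,15)]

1. After x ≥ 12: [(12,9/2) (18,9) (17,19) (12,39/2)]
2. After x ≤ 16: [(12,9/2) (16,15/2) (16,191/10) (12,39/2)]
3. After y ≥ 1: [(12,9/2) (16,15/2) (16,191/10) (12,39/2)]
4. After y ≤ 15: [(12,15) (12,9/2) (16,15/2) (16,15)]
5. Canonical ring: [(12,9/2) (16,15/2) (16,15) (12,15)]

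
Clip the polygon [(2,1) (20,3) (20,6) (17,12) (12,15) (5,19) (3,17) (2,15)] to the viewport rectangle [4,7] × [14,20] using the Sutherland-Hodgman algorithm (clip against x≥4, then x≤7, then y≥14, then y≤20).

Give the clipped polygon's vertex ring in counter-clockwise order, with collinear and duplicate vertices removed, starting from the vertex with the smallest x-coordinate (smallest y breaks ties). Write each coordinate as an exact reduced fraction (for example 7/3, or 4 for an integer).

1. After x ≥ 4: [(4,11/9) (20,3) (20,6) (17,12) (12,15) (5,19) (4,18)]
2. After x ≤ 7: [(4,11/9) (7,14/9) (7,125/7) (5,19) (4,18)]
3. After y ≥ 14: [(4,14) (7,14) (7,125/7) (5,19) (4,18)]
4. After y ≤ 20: [(4,14) (7,14) (7,125/7) (5,19) (4,18)]
5. Canonical ring: [(4,14) (7,14) (7,125/7) (5,19) (4,18)]

Clipped polygon: [(4,14) (7,14) (7,125/7) (5,19) (4,18)]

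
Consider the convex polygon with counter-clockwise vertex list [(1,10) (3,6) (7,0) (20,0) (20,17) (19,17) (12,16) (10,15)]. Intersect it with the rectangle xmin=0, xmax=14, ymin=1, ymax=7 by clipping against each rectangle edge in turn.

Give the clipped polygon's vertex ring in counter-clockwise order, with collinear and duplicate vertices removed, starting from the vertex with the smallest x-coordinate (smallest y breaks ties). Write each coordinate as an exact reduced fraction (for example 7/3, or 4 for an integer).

Clipped polygon: [(5/2,7) (3,6) (19/3,1) (14,1) (14,7)]

1. After x ≥ 0: [(1,10) (3,6) (7,0) (20,0) (20,17) (19,17) (12,16) (10,15)]
2. After x ≤ 14: [(1,10) (3,6) (7,0) (14,0) (14,114/7) (12,16) (10,15)]
3. After y ≥ 1: [(1,10) (3,6) (19/3,1) (14,1) (14,114/7) (12,16) (10,15)]
4. After y ≤ 7: [(5/2,7) (3,6) (19/3,1) (14,1) (14,7)]
5. Canonical ring: [(5/2,7) (3,6) (19/3,1) (14,1) (14,7)]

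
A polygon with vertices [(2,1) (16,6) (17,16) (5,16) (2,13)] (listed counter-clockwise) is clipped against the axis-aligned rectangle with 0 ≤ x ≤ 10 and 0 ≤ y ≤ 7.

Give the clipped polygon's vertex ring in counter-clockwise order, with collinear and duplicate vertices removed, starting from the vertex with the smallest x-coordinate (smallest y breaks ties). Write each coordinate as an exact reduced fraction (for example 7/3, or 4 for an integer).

Clipped polygon: [(2,1) (10,27/7) (10,7) (2,7)]

1. After x ≥ 0: [(2,1) (16,6) (17,16) (5,16) (2,13)]
2. After x ≤ 10: [(2,1) (10,27/7) (10,16) (5,16) (2,13)]
3. After y ≥ 0: [(2,1) (10,27/7) (10,16) (5,16) (2,13)]
4. After y ≤ 7: [(2,7) (2,1) (10,27/7) (10,7)]
5. Canonical ring: [(2,1) (10,27/7) (10,7) (2,7)]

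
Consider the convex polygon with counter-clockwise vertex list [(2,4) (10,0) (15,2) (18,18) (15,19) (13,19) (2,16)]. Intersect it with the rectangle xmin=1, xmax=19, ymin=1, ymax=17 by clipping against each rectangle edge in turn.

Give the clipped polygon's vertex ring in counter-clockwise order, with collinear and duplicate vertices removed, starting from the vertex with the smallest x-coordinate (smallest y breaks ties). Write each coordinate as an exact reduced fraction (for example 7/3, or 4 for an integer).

Clipped polygon: [(2,4) (8,1) (25/2,1) (15,2) (285/16,17) (17/3,17) (2,16)]

1. After x ≥ 1: [(2,4) (10,0) (15,2) (18,18) (15,19) (13,19) (2,16)]
2. After x ≤ 19: [(2,4) (10,0) (15,2) (18,18) (15,19) (13,19) (2,16)]
3. After y ≥ 1: [(2,4) (8,1) (25/2,1) (15,2) (18,18) (15,19) (13,19) (2,16)]
4. After y ≤ 17: [(2,4) (8,1) (25/2,1) (15,2) (285/16,17) (17/3,17) (2,16)]
5. Canonical ring: [(2,4) (8,1) (25/2,1) (15,2) (285/16,17) (17/3,17) (2,16)]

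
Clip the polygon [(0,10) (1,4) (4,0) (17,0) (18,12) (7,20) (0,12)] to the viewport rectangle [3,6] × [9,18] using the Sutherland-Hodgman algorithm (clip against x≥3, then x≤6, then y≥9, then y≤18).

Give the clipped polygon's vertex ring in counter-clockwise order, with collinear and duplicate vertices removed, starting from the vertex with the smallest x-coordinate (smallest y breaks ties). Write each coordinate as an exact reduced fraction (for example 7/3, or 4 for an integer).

Clipped polygon: [(3,9) (6,9) (6,18) (21/4,18) (3,108/7)]

1. After x ≥ 3: [(3,4/3) (4,0) (17,0) (18,12) (7,20) (3,108/7)]
2. After x ≤ 6: [(3,4/3) (4,0) (6,0) (6,132/7) (3,108/7)]
3. After y ≥ 9: [(3,9) (6,9) (6,132/7) (3,108/7)]
4. After y ≤ 18: [(3,9) (6,9) (6,18) (21/4,18) (3,108/7)]
5. Canonical ring: [(3,9) (6,9) (6,18) (21/4,18) (3,108/7)]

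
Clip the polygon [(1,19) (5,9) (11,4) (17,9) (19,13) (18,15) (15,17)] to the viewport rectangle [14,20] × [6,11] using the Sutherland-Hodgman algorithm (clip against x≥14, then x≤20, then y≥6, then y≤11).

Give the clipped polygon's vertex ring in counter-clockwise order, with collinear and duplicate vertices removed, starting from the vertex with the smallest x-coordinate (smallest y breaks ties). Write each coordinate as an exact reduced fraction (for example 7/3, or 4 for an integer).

Clipped polygon: [(14,13/2) (17,9) (18,11) (14,11)]

1. After x ≥ 14: [(14,120/7) (14,13/2) (17,9) (19,13) (18,15) (15,17)]
2. After x ≤ 20: [(14,120/7) (14,13/2) (17,9) (19,13) (18,15) (15,17)]
3. After y ≥ 6: [(14,120/7) (14,13/2) (17,9) (19,13) (18,15) (15,17)]
4. After y ≤ 11: [(14,11) (14,13/2) (17,9) (18,11)]
5. Canonical ring: [(14,13/2) (17,9) (18,11) (14,11)]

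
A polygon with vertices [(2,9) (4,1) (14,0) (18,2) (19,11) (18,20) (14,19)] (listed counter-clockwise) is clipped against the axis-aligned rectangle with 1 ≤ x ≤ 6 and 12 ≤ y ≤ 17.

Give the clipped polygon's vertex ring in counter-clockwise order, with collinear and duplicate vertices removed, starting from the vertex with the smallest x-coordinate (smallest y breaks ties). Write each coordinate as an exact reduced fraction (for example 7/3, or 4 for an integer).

1. After x ≥ 1: [(2,9) (4,1) (14,0) (18,2) (19,11) (18,20) (14,19)]
2. After x ≤ 6: [(6,37/3) (2,9) (4,1) (6,4/5)]
3. After y ≥ 12: [(6,12) (6,37/3) (28/5,12)]
4. After y ≤ 17: [(6,12) (6,37/3) (28/5,12)]
5. Canonical ring: [(28/5,12) (6,12) (6,37/3)]

Clipped polygon: [(28/5,12) (6,12) (6,37/3)]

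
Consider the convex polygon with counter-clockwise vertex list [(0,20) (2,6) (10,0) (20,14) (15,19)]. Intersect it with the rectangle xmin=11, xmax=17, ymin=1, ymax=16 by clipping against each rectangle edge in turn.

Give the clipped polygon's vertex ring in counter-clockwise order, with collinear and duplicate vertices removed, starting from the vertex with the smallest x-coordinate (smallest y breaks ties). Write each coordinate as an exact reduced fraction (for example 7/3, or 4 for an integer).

Clipped polygon: [(11,7/5) (17,49/5) (17,16) (11,16)]

1. After x ≥ 11: [(11,289/15) (11,7/5) (20,14) (15,19)]
2. After x ≤ 17: [(11,289/15) (11,7/5) (17,49/5) (17,17) (15,19)]
3. After y ≥ 1: [(11,289/15) (11,7/5) (17,49/5) (17,17) (15,19)]
4. After y ≤ 16: [(11,16) (11,7/5) (17,49/5) (17,16)]
5. Canonical ring: [(11,7/5) (17,49/5) (17,16) (11,16)]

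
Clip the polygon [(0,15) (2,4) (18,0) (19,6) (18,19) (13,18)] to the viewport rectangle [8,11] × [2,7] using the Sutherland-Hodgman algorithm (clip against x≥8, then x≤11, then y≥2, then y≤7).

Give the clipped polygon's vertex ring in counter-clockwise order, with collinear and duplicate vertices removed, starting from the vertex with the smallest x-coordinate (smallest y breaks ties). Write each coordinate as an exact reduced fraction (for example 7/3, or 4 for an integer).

Clipped polygon: [(8,5/2) (10,2) (11,2) (11,7) (8,7)]

1. After x ≥ 8: [(8,219/13) (8,5/2) (18,0) (19,6) (18,19) (13,18)]
2. After x ≤ 11: [(11,228/13) (8,219/13) (8,5/2) (11,7/4)]
3. After y ≥ 2: [(11,2) (11,228/13) (8,219/13) (8,5/2) (10,2)]
4. After y ≤ 7: [(11,2) (11,7) (8,7) (8,5/2) (10,2)]
5. Canonical ring: [(8,5/2) (10,2) (11,2) (11,7) (8,7)]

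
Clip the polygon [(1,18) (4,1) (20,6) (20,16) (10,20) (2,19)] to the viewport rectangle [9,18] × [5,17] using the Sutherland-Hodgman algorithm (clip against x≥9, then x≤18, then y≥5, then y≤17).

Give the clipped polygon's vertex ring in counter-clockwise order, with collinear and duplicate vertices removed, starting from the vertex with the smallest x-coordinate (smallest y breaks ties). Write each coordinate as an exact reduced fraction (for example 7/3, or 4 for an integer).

Clipped polygon: [(9,5) (84/5,5) (18,43/8) (18,84/5) (35/2,17) (9,17)]

1. After x ≥ 9: [(9,41/16) (20,6) (20,16) (10,20) (9,159/8)]
2. After x ≤ 18: [(9,41/16) (18,43/8) (18,84/5) (10,20) (9,159/8)]
3. After y ≥ 5: [(9,5) (84/5,5) (18,43/8) (18,84/5) (10,20) (9,159/8)]
4. After y ≤ 17: [(9,17) (9,5) (84/5,5) (18,43/8) (18,84/5) (35/2,17)]
5. Canonical ring: [(9,5) (84/5,5) (18,43/8) (18,84/5) (35/2,17) (9,17)]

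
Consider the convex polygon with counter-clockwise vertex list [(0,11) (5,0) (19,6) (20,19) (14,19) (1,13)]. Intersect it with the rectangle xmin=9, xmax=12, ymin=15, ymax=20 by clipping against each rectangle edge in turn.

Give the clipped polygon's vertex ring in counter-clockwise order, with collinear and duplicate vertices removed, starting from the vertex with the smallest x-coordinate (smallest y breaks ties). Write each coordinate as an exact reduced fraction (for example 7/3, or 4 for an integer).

Clipped polygon: [(9,15) (12,15) (12,235/13) (9,217/13)]

1. After x ≥ 9: [(9,12/7) (19,6) (20,19) (14,19) (9,217/13)]
2. After x ≤ 12: [(9,12/7) (12,3) (12,235/13) (9,217/13)]
3. After y ≥ 15: [(9,15) (12,15) (12,235/13) (9,217/13)]
4. After y ≤ 20: [(9,15) (12,15) (12,235/13) (9,217/13)]
5. Canonical ring: [(9,15) (12,15) (12,235/13) (9,217/13)]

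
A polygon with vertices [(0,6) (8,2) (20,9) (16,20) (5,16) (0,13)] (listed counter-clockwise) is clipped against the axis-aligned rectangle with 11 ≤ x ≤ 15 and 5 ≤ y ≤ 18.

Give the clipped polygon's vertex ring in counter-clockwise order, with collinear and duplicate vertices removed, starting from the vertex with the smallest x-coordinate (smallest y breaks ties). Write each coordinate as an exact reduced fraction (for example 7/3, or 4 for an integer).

Clipped polygon: [(11,5) (92/7,5) (15,73/12) (15,18) (11,18)]

1. After x ≥ 11: [(11,15/4) (20,9) (16,20) (11,200/11)]
2. After x ≤ 15: [(11,15/4) (15,73/12) (15,216/11) (11,200/11)]
3. After y ≥ 5: [(11,5) (92/7,5) (15,73/12) (15,216/11) (11,200/11)]
4. After y ≤ 18: [(11,18) (11,5) (92/7,5) (15,73/12) (15,18)]
5. Canonical ring: [(11,5) (92/7,5) (15,73/12) (15,18) (11,18)]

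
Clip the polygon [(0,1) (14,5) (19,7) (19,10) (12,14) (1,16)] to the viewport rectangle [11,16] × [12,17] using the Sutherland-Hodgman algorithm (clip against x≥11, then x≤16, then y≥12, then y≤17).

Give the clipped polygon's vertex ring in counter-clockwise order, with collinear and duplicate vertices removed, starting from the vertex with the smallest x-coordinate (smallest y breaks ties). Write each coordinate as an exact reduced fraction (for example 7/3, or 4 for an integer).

1. After x ≥ 11: [(11,29/7) (14,5) (19,7) (19,10) (12,14) (11,156/11)]
2. After x ≤ 16: [(11,29/7) (14,5) (16,29/5) (16,82/7) (12,14) (11,156/11)]
3. After y ≥ 12: [(11,12) (31/2,12) (12,14) (11,156/11)]
4. After y ≤ 17: [(11,12) (31/2,12) (12,14) (11,156/11)]
5. Canonical ring: [(11,12) (31/2,12) (12,14) (11,156/11)]

Clipped polygon: [(11,12) (31/2,12) (12,14) (11,156/11)]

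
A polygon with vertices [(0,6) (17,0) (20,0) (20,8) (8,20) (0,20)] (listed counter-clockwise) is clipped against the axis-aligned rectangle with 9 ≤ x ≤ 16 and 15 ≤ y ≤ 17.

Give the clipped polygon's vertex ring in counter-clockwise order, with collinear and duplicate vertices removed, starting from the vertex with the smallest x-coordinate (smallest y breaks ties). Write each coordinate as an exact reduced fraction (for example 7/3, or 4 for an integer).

1. After x ≥ 9: [(9,48/17) (17,0) (20,0) (20,8) (9,19)]
2. After x ≤ 16: [(9,48/17) (16,6/17) (16,12) (9,19)]
3. After y ≥ 15: [(9,15) (13,15) (9,19)]
4. After y ≤ 17: [(9,17) (9,15) (13,15) (11,17)]
5. Canonical ring: [(9,15) (13,15) (11,17) (9,17)]

Clipped polygon: [(9,15) (13,15) (11,17) (9,17)]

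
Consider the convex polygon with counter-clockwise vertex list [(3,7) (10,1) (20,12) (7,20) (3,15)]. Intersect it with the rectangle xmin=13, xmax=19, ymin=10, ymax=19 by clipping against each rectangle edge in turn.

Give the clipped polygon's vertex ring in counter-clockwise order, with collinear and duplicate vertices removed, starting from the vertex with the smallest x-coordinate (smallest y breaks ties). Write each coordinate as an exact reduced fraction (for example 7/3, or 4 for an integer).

1. After x ≥ 13: [(13,43/10) (20,12) (13,212/13)]
2. After x ≤ 19: [(13,43/10) (19,109/10) (19,164/13) (13,212/13)]
3. After y ≥ 10: [(13,10) (200/11,10) (19,109/10) (19,164/13) (13,212/13)]
4. After y ≤ 19: [(13,10) (200/11,10) (19,109/10) (19,164/13) (13,212/13)]
5. Canonical ring: [(13,10) (200/11,10) (19,109/10) (19,164/13) (13,212/13)]

Clipped polygon: [(13,10) (200/11,10) (19,109/10) (19,164/13) (13,212/13)]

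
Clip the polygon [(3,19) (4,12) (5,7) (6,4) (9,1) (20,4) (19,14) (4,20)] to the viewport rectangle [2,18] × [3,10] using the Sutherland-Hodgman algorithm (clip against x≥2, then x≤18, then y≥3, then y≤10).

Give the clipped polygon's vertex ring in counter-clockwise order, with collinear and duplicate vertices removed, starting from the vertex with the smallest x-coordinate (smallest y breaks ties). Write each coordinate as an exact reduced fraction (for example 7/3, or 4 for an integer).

Clipped polygon: [(22/5,10) (5,7) (6,4) (7,3) (49/3,3) (18,38/11) (18,10)]

1. After x ≥ 2: [(3,19) (4,12) (5,7) (6,4) (9,1) (20,4) (19,14) (4,20)]
2. After x ≤ 18: [(3,19) (4,12) (5,7) (6,4) (9,1) (18,38/11) (18,72/5) (4,20)]
3. After y ≥ 3: [(3,19) (4,12) (5,7) (6,4) (7,3) (49/3,3) (18,38/11) (18,72/5) (4,20)]
4. After y ≤ 10: [(22/5,10) (5,7) (6,4) (7,3) (49/3,3) (18,38/11) (18,10)]
5. Canonical ring: [(22/5,10) (5,7) (6,4) (7,3) (49/3,3) (18,38/11) (18,10)]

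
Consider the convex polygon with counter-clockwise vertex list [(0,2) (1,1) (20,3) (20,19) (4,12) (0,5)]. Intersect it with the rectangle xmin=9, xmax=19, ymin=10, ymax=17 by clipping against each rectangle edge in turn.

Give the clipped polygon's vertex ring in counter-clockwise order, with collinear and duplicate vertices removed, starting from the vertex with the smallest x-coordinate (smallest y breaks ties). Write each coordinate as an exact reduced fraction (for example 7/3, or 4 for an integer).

Clipped polygon: [(9,10) (19,10) (19,17) (108/7,17) (9,227/16)]

1. After x ≥ 9: [(9,35/19) (20,3) (20,19) (9,227/16)]
2. After x ≤ 19: [(9,35/19) (19,55/19) (19,297/16) (9,227/16)]
3. After y ≥ 10: [(9,10) (19,10) (19,297/16) (9,227/16)]
4. After y ≤ 17: [(9,10) (19,10) (19,17) (108/7,17) (9,227/16)]
5. Canonical ring: [(9,10) (19,10) (19,17) (108/7,17) (9,227/16)]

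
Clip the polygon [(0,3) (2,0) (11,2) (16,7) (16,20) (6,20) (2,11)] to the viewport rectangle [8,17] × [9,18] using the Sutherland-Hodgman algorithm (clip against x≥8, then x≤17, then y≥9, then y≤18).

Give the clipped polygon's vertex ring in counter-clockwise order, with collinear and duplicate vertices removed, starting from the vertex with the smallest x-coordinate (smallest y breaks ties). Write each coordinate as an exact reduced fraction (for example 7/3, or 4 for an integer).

Clipped polygon: [(8,9) (16,9) (16,18) (8,18)]

1. After x ≥ 8: [(8,4/3) (11,2) (16,7) (16,20) (8,20)]
2. After x ≤ 17: [(8,4/3) (11,2) (16,7) (16,20) (8,20)]
3. After y ≥ 9: [(8,9) (16,9) (16,20) (8,20)]
4. After y ≤ 18: [(8,18) (8,9) (16,9) (16,18)]
5. Canonical ring: [(8,9) (16,9) (16,18) (8,18)]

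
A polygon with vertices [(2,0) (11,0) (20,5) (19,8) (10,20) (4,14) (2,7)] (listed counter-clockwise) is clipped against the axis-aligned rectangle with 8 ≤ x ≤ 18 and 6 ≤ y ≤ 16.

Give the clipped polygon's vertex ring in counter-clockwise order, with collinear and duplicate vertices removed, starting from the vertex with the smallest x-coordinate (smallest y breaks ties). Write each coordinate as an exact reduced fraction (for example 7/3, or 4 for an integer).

Clipped polygon: [(8,6) (18,6) (18,28/3) (13,16) (8,16)]

1. After x ≥ 8: [(8,0) (11,0) (20,5) (19,8) (10,20) (8,18)]
2. After x ≤ 18: [(8,0) (11,0) (18,35/9) (18,28/3) (10,20) (8,18)]
3. After y ≥ 6: [(8,6) (18,6) (18,28/3) (10,20) (8,18)]
4. After y ≤ 16: [(8,16) (8,6) (18,6) (18,28/3) (13,16)]
5. Canonical ring: [(8,6) (18,6) (18,28/3) (13,16) (8,16)]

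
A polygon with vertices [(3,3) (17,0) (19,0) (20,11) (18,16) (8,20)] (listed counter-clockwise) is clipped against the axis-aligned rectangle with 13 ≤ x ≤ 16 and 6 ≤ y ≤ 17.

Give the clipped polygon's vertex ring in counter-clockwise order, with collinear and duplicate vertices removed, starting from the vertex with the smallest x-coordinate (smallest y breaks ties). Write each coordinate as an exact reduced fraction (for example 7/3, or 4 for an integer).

Clipped polygon: [(13,6) (16,6) (16,84/5) (31/2,17) (13,17)]

1. After x ≥ 13: [(13,6/7) (17,0) (19,0) (20,11) (18,16) (13,18)]
2. After x ≤ 16: [(13,6/7) (16,3/14) (16,84/5) (13,18)]
3. After y ≥ 6: [(13,6) (16,6) (16,84/5) (13,18)]
4. After y ≤ 17: [(13,17) (13,6) (16,6) (16,84/5) (31/2,17)]
5. Canonical ring: [(13,6) (16,6) (16,84/5) (31/2,17) (13,17)]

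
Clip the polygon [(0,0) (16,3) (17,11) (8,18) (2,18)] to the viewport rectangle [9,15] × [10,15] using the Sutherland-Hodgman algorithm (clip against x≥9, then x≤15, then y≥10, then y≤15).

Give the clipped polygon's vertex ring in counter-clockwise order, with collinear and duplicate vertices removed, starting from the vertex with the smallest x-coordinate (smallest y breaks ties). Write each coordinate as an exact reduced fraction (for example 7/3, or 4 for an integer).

1. After x ≥ 9: [(9,27/16) (16,3) (17,11) (9,155/9)]
2. After x ≤ 15: [(9,27/16) (15,45/16) (15,113/9) (9,155/9)]
3. After y ≥ 10: [(9,10) (15,10) (15,113/9) (9,155/9)]
4. After y ≤ 15: [(9,15) (9,10) (15,10) (15,113/9) (83/7,15)]
5. Canonical ring: [(9,10) (15,10) (15,113/9) (83/7,15) (9,15)]

Clipped polygon: [(9,10) (15,10) (15,113/9) (83/7,15) (9,15)]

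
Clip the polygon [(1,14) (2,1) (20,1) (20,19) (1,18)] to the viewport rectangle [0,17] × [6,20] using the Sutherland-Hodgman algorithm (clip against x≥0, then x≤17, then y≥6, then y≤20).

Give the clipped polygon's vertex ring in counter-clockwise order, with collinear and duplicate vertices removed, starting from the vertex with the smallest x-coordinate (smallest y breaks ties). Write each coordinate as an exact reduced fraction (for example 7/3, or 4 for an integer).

1. After x ≥ 0: [(1,14) (2,1) (20,1) (20,19) (1,18)]
2. After x ≤ 17: [(1,14) (2,1) (17,1) (17,358/19) (1,18)]
3. After y ≥ 6: [(1,14) (21/13,6) (17,6) (17,358/19) (1,18)]
4. After y ≤ 20: [(1,14) (21/13,6) (17,6) (17,358/19) (1,18)]
5. Canonical ring: [(1,14) (21/13,6) (17,6) (17,358/19) (1,18)]

Clipped polygon: [(1,14) (21/13,6) (17,6) (17,358/19) (1,18)]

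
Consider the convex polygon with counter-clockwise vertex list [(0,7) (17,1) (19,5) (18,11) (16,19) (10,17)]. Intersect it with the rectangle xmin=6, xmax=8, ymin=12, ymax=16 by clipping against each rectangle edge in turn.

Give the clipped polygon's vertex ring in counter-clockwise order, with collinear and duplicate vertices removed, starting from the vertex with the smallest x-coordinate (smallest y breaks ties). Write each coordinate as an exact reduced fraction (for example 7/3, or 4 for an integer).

Clipped polygon: [(6,12) (8,12) (8,15) (6,13)]

1. After x ≥ 6: [(6,13) (6,83/17) (17,1) (19,5) (18,11) (16,19) (10,17)]
2. After x ≤ 8: [(8,15) (6,13) (6,83/17) (8,71/17)]
3. After y ≥ 12: [(8,12) (8,15) (6,13) (6,12)]
4. After y ≤ 16: [(8,12) (8,15) (6,13) (6,12)]
5. Canonical ring: [(6,12) (8,12) (8,15) (6,13)]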